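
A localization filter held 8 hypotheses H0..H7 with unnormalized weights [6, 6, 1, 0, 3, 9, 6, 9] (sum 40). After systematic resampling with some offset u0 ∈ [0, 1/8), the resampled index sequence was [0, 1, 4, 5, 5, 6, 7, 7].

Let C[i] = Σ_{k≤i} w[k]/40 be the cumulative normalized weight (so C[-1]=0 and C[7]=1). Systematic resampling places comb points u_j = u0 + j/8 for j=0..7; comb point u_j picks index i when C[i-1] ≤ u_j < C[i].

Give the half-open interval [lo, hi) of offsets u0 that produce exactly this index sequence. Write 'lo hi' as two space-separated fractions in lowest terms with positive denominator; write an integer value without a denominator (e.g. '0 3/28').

C = [3/20, 3/10, 13/40, 13/40, 2/5, 5/8, 31/40, 1]
j=0 picked index 0: u0 ∈ [0, 3/20)
j=1 picked index 1: u0 ∈ [1/40, 7/40)
j=2 picked index 4: u0 ∈ [3/40, 3/20)
j=3 picked index 5: u0 ∈ [1/40, 1/4)
j=4 picked index 5: u0 ∈ [-1/10, 1/8)
j=5 picked index 6: u0 ∈ [0, 3/20)
j=6 picked index 7: u0 ∈ [1/40, 1/4)
j=7 picked index 7: u0 ∈ [-1/10, 1/8)
intersection: [3/40, 1/8)

3/40 1/8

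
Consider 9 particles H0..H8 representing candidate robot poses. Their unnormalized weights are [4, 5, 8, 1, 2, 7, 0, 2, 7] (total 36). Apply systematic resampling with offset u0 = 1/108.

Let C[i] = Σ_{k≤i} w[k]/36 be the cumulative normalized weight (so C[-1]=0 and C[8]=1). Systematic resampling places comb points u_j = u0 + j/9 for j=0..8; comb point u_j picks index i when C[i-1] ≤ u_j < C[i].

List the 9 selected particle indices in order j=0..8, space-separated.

0 1 1 2 2 5 5 7 8

C = [1/9, 1/4, 17/36, 1/2, 5/9, 3/4, 3/4, 29/36, 1]
j=0: u_0=1/108 ∈ [0, 1/9) → index 0
j=1: u_1=13/108 ∈ [1/9, 1/4) → index 1
j=2: u_2=25/108 ∈ [1/9, 1/4) → index 1
j=3: u_3=37/108 ∈ [1/4, 17/36) → index 2
j=4: u_4=49/108 ∈ [1/4, 17/36) → index 2
j=5: u_5=61/108 ∈ [5/9, 3/4) → index 5
j=6: u_6=73/108 ∈ [5/9, 3/4) → index 5
j=7: u_7=85/108 ∈ [3/4, 29/36) → index 7
j=8: u_8=97/108 ∈ [29/36, 1) → index 8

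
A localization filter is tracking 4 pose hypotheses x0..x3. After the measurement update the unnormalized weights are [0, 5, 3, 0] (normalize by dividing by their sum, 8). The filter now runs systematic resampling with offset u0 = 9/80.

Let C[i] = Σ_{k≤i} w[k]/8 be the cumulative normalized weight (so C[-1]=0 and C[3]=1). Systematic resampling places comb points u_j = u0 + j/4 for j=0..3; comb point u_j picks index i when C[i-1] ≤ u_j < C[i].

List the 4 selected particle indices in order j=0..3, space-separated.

C = [0, 5/8, 1, 1]
j=0: u_0=9/80 ∈ [0, 5/8) → index 1
j=1: u_1=29/80 ∈ [0, 5/8) → index 1
j=2: u_2=49/80 ∈ [0, 5/8) → index 1
j=3: u_3=69/80 ∈ [5/8, 1) → index 2

1 1 1 2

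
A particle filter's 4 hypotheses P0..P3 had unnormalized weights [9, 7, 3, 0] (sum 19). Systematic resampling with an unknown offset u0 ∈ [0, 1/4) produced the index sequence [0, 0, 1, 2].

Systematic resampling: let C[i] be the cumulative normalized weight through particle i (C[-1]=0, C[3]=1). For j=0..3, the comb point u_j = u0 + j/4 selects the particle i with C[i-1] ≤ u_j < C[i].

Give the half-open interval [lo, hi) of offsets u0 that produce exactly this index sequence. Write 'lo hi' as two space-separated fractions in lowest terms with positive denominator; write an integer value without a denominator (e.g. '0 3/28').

7/76 17/76

C = [9/19, 16/19, 1, 1]
j=0 picked index 0: u0 ∈ [0, 9/19)
j=1 picked index 0: u0 ∈ [-1/4, 17/76)
j=2 picked index 1: u0 ∈ [-1/38, 13/38)
j=3 picked index 2: u0 ∈ [7/76, 1/4)
intersection: [7/76, 17/76)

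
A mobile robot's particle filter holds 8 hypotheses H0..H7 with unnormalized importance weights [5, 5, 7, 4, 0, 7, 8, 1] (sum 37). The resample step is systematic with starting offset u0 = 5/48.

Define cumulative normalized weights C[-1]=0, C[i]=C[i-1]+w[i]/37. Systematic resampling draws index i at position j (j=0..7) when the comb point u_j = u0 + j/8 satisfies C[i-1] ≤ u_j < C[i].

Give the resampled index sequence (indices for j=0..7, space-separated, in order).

C = [5/37, 10/37, 17/37, 21/37, 21/37, 28/37, 36/37, 1]
j=0: u_0=5/48 ∈ [0, 5/37) → index 0
j=1: u_1=11/48 ∈ [5/37, 10/37) → index 1
j=2: u_2=17/48 ∈ [10/37, 17/37) → index 2
j=3: u_3=23/48 ∈ [17/37, 21/37) → index 3
j=4: u_4=29/48 ∈ [21/37, 28/37) → index 5
j=5: u_5=35/48 ∈ [21/37, 28/37) → index 5
j=6: u_6=41/48 ∈ [28/37, 36/37) → index 6
j=7: u_7=47/48 ∈ [36/37, 1) → index 7

0 1 2 3 5 5 6 7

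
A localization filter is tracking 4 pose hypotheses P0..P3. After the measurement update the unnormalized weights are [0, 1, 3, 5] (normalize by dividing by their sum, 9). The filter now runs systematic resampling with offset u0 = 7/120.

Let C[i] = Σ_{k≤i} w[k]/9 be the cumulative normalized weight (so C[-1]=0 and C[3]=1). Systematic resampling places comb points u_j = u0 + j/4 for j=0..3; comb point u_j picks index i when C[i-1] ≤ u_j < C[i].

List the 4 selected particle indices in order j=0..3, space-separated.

1 2 3 3

C = [0, 1/9, 4/9, 1]
j=0: u_0=7/120 ∈ [0, 1/9) → index 1
j=1: u_1=37/120 ∈ [1/9, 4/9) → index 2
j=2: u_2=67/120 ∈ [4/9, 1) → index 3
j=3: u_3=97/120 ∈ [4/9, 1) → index 3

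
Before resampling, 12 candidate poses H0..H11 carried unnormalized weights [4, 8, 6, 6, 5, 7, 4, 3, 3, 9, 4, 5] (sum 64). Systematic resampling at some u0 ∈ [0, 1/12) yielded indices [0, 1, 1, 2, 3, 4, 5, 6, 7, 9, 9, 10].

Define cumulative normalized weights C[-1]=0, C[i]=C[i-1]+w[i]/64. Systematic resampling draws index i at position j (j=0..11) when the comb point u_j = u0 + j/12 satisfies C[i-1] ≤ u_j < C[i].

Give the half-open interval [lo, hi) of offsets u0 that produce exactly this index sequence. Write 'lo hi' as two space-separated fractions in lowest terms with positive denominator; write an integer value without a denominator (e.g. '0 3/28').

0 1/192

C = [1/16, 3/16, 9/32, 3/8, 29/64, 9/16, 5/8, 43/64, 23/32, 55/64, 59/64, 1]
j=0 picked index 0: u0 ∈ [0, 1/16)
j=1 picked index 1: u0 ∈ [-1/48, 5/48)
j=2 picked index 1: u0 ∈ [-5/48, 1/48)
j=3 picked index 2: u0 ∈ [-1/16, 1/32)
j=4 picked index 3: u0 ∈ [-5/96, 1/24)
j=5 picked index 4: u0 ∈ [-1/24, 7/192)
j=6 picked index 5: u0 ∈ [-3/64, 1/16)
j=7 picked index 6: u0 ∈ [-1/48, 1/24)
j=8 picked index 7: u0 ∈ [-1/24, 1/192)
j=9 picked index 9: u0 ∈ [-1/32, 7/64)
j=10 picked index 9: u0 ∈ [-11/96, 5/192)
j=11 picked index 10: u0 ∈ [-11/192, 1/192)
intersection: [0, 1/192)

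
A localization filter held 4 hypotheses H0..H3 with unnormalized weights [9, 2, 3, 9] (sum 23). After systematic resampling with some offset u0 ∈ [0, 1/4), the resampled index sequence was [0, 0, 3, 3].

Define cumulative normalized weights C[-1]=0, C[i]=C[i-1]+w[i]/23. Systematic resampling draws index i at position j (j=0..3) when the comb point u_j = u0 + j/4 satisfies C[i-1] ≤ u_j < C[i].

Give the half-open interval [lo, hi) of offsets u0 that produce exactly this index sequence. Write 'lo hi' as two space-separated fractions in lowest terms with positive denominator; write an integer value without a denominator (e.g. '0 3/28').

C = [9/23, 11/23, 14/23, 1]
j=0 picked index 0: u0 ∈ [0, 9/23)
j=1 picked index 0: u0 ∈ [-1/4, 13/92)
j=2 picked index 3: u0 ∈ [5/46, 1/2)
j=3 picked index 3: u0 ∈ [-13/92, 1/4)
intersection: [5/46, 13/92)

5/46 13/92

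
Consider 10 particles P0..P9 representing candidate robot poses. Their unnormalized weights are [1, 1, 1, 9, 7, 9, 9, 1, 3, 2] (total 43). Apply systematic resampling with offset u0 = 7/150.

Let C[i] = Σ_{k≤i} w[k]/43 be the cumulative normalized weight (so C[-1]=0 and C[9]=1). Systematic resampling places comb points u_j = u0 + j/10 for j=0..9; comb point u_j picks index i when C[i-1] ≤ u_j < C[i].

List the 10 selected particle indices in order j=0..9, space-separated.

2 3 3 4 5 5 5 6 6 8

C = [1/43, 2/43, 3/43, 12/43, 19/43, 28/43, 37/43, 38/43, 41/43, 1]
j=0: u_0=7/150 ∈ [2/43, 3/43) → index 2
j=1: u_1=11/75 ∈ [3/43, 12/43) → index 3
j=2: u_2=37/150 ∈ [3/43, 12/43) → index 3
j=3: u_3=26/75 ∈ [12/43, 19/43) → index 4
j=4: u_4=67/150 ∈ [19/43, 28/43) → index 5
j=5: u_5=41/75 ∈ [19/43, 28/43) → index 5
j=6: u_6=97/150 ∈ [19/43, 28/43) → index 5
j=7: u_7=56/75 ∈ [28/43, 37/43) → index 6
j=8: u_8=127/150 ∈ [28/43, 37/43) → index 6
j=9: u_9=71/75 ∈ [38/43, 41/43) → index 8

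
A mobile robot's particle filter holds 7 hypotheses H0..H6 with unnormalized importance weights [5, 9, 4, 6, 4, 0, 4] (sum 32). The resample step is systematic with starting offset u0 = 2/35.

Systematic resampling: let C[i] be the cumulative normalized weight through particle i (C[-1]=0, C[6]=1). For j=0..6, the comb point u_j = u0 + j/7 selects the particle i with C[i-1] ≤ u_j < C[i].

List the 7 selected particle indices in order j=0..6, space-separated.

0 1 1 2 3 4 6

C = [5/32, 7/16, 9/16, 3/4, 7/8, 7/8, 1]
j=0: u_0=2/35 ∈ [0, 5/32) → index 0
j=1: u_1=1/5 ∈ [5/32, 7/16) → index 1
j=2: u_2=12/35 ∈ [5/32, 7/16) → index 1
j=3: u_3=17/35 ∈ [7/16, 9/16) → index 2
j=4: u_4=22/35 ∈ [9/16, 3/4) → index 3
j=5: u_5=27/35 ∈ [3/4, 7/8) → index 4
j=6: u_6=32/35 ∈ [7/8, 1) → index 6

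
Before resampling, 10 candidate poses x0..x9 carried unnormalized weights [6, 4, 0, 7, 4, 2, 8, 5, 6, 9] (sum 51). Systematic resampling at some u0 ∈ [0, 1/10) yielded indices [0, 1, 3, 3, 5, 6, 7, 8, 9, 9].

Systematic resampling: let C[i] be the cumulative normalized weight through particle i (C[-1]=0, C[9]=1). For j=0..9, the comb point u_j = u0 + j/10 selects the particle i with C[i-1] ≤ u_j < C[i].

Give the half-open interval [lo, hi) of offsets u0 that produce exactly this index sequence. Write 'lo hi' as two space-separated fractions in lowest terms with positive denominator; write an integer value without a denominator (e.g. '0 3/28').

C = [2/17, 10/51, 10/51, 1/3, 7/17, 23/51, 31/51, 12/17, 14/17, 1]
j=0 picked index 0: u0 ∈ [0, 2/17)
j=1 picked index 1: u0 ∈ [3/170, 49/510)
j=2 picked index 3: u0 ∈ [-1/255, 2/15)
j=3 picked index 3: u0 ∈ [-53/510, 1/30)
j=4 picked index 5: u0 ∈ [1/85, 13/255)
j=5 picked index 6: u0 ∈ [-5/102, 11/102)
j=6 picked index 7: u0 ∈ [2/255, 9/85)
j=7 picked index 8: u0 ∈ [1/170, 21/170)
j=8 picked index 9: u0 ∈ [2/85, 1/5)
j=9 picked index 9: u0 ∈ [-13/170, 1/10)
intersection: [2/85, 1/30)

2/85 1/30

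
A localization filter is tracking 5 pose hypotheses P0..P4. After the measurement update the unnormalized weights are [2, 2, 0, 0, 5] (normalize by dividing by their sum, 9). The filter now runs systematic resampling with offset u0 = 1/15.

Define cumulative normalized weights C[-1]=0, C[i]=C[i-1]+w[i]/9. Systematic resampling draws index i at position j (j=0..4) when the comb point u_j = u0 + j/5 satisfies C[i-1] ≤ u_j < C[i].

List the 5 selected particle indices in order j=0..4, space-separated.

C = [2/9, 4/9, 4/9, 4/9, 1]
j=0: u_0=1/15 ∈ [0, 2/9) → index 0
j=1: u_1=4/15 ∈ [2/9, 4/9) → index 1
j=2: u_2=7/15 ∈ [4/9, 1) → index 4
j=3: u_3=2/3 ∈ [4/9, 1) → index 4
j=4: u_4=13/15 ∈ [4/9, 1) → index 4

0 1 4 4 4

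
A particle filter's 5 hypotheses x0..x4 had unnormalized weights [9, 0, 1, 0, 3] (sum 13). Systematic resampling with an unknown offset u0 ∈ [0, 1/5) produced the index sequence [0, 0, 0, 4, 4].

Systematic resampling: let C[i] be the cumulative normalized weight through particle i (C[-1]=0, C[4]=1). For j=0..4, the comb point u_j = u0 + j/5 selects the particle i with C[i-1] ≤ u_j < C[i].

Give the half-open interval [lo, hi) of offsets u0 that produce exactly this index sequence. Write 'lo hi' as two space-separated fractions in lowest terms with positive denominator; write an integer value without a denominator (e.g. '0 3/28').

11/65 1/5

C = [9/13, 9/13, 10/13, 10/13, 1]
j=0 picked index 0: u0 ∈ [0, 9/13)
j=1 picked index 0: u0 ∈ [-1/5, 32/65)
j=2 picked index 0: u0 ∈ [-2/5, 19/65)
j=3 picked index 4: u0 ∈ [11/65, 2/5)
j=4 picked index 4: u0 ∈ [-2/65, 1/5)
intersection: [11/65, 1/5)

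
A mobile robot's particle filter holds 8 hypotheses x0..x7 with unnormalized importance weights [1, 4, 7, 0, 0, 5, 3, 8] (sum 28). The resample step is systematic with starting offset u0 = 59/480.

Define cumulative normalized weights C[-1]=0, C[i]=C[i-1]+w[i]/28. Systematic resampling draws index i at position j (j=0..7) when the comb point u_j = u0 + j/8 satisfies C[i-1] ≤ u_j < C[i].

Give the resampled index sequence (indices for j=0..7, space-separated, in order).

C = [1/28, 5/28, 3/7, 3/7, 3/7, 17/28, 5/7, 1]
j=0: u_0=59/480 ∈ [1/28, 5/28) → index 1
j=1: u_1=119/480 ∈ [5/28, 3/7) → index 2
j=2: u_2=179/480 ∈ [5/28, 3/7) → index 2
j=3: u_3=239/480 ∈ [3/7, 17/28) → index 5
j=4: u_4=299/480 ∈ [17/28, 5/7) → index 6
j=5: u_5=359/480 ∈ [5/7, 1) → index 7
j=6: u_6=419/480 ∈ [5/7, 1) → index 7
j=7: u_7=479/480 ∈ [5/7, 1) → index 7

1 2 2 5 6 7 7 7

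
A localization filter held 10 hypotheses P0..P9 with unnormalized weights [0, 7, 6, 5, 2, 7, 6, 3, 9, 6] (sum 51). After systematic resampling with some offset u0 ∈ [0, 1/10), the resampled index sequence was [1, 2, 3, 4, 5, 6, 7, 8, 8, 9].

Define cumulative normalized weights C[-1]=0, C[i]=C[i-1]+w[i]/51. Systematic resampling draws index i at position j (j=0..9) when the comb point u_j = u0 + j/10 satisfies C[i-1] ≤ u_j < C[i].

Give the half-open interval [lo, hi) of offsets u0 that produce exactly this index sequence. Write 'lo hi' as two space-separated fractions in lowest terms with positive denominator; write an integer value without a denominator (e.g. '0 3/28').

C = [0, 7/51, 13/51, 6/17, 20/51, 9/17, 11/17, 12/17, 15/17, 1]
j=0 picked index 1: u0 ∈ [0, 7/51)
j=1 picked index 2: u0 ∈ [19/510, 79/510)
j=2 picked index 3: u0 ∈ [14/255, 13/85)
j=3 picked index 4: u0 ∈ [9/170, 47/510)
j=4 picked index 5: u0 ∈ [-2/255, 11/85)
j=5 picked index 6: u0 ∈ [1/34, 5/34)
j=6 picked index 7: u0 ∈ [4/85, 9/85)
j=7 picked index 8: u0 ∈ [1/170, 31/170)
j=8 picked index 8: u0 ∈ [-8/85, 7/85)
j=9 picked index 9: u0 ∈ [-3/170, 1/10)
intersection: [14/255, 7/85)

14/255 7/85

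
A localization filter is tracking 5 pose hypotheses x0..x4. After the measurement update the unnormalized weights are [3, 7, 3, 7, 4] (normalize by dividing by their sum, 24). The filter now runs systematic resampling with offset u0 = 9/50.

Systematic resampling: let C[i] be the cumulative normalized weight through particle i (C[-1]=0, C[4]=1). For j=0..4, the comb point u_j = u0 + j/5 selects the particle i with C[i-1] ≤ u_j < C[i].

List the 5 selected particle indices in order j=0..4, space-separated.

C = [1/8, 5/12, 13/24, 5/6, 1]
j=0: u_0=9/50 ∈ [1/8, 5/12) → index 1
j=1: u_1=19/50 ∈ [1/8, 5/12) → index 1
j=2: u_2=29/50 ∈ [13/24, 5/6) → index 3
j=3: u_3=39/50 ∈ [13/24, 5/6) → index 3
j=4: u_4=49/50 ∈ [5/6, 1) → index 4

1 1 3 3 4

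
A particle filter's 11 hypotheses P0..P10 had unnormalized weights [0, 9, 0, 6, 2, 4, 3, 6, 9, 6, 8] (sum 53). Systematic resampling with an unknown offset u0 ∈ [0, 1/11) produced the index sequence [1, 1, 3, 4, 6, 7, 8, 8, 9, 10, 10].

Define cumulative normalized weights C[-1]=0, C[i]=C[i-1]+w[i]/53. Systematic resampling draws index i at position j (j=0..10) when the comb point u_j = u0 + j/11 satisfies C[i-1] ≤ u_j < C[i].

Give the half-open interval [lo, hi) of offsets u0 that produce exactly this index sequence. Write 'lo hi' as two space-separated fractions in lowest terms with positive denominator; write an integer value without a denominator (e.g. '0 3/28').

19/583 28/583

C = [0, 9/53, 9/53, 15/53, 17/53, 21/53, 24/53, 30/53, 39/53, 45/53, 1]
j=0 picked index 1: u0 ∈ [0, 9/53)
j=1 picked index 1: u0 ∈ [-1/11, 46/583)
j=2 picked index 3: u0 ∈ [-7/583, 59/583)
j=3 picked index 4: u0 ∈ [6/583, 28/583)
j=4 picked index 6: u0 ∈ [19/583, 52/583)
j=5 picked index 7: u0 ∈ [-1/583, 65/583)
j=6 picked index 8: u0 ∈ [12/583, 111/583)
j=7 picked index 8: u0 ∈ [-41/583, 58/583)
j=8 picked index 9: u0 ∈ [5/583, 71/583)
j=9 picked index 10: u0 ∈ [18/583, 2/11)
j=10 picked index 10: u0 ∈ [-35/583, 1/11)
intersection: [19/583, 28/583)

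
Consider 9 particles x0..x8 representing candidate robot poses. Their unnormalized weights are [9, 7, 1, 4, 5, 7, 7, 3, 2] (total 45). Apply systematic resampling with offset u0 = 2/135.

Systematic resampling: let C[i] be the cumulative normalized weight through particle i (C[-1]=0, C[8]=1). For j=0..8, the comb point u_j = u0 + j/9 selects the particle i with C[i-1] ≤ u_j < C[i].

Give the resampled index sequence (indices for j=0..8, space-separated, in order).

0 0 1 1 3 4 5 6 7

C = [1/5, 16/45, 17/45, 7/15, 26/45, 11/15, 8/9, 43/45, 1]
j=0: u_0=2/135 ∈ [0, 1/5) → index 0
j=1: u_1=17/135 ∈ [0, 1/5) → index 0
j=2: u_2=32/135 ∈ [1/5, 16/45) → index 1
j=3: u_3=47/135 ∈ [1/5, 16/45) → index 1
j=4: u_4=62/135 ∈ [17/45, 7/15) → index 3
j=5: u_5=77/135 ∈ [7/15, 26/45) → index 4
j=6: u_6=92/135 ∈ [26/45, 11/15) → index 5
j=7: u_7=107/135 ∈ [11/15, 8/9) → index 6
j=8: u_8=122/135 ∈ [8/9, 43/45) → index 7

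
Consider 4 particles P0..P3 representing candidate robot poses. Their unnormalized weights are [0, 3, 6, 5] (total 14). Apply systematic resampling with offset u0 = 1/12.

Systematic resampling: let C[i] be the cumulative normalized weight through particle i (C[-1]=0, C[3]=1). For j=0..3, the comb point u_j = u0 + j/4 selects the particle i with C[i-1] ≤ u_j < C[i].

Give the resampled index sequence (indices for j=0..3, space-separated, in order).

1 2 2 3

C = [0, 3/14, 9/14, 1]
j=0: u_0=1/12 ∈ [0, 3/14) → index 1
j=1: u_1=1/3 ∈ [3/14, 9/14) → index 2
j=2: u_2=7/12 ∈ [3/14, 9/14) → index 2
j=3: u_3=5/6 ∈ [9/14, 1) → index 3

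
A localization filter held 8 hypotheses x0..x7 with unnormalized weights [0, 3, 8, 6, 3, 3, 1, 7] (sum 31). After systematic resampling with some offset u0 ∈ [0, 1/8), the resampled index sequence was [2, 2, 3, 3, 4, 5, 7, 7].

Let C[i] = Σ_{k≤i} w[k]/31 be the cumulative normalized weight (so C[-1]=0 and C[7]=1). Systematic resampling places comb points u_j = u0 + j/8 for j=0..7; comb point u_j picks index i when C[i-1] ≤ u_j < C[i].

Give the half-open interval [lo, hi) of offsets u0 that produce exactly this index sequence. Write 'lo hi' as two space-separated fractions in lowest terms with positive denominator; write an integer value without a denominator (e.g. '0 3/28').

13/124 29/248

C = [0, 3/31, 11/31, 17/31, 20/31, 23/31, 24/31, 1]
j=0 picked index 2: u0 ∈ [3/31, 11/31)
j=1 picked index 2: u0 ∈ [-7/248, 57/248)
j=2 picked index 3: u0 ∈ [13/124, 37/124)
j=3 picked index 3: u0 ∈ [-5/248, 43/248)
j=4 picked index 4: u0 ∈ [3/62, 9/62)
j=5 picked index 5: u0 ∈ [5/248, 29/248)
j=6 picked index 7: u0 ∈ [3/124, 1/4)
j=7 picked index 7: u0 ∈ [-25/248, 1/8)
intersection: [13/124, 29/248)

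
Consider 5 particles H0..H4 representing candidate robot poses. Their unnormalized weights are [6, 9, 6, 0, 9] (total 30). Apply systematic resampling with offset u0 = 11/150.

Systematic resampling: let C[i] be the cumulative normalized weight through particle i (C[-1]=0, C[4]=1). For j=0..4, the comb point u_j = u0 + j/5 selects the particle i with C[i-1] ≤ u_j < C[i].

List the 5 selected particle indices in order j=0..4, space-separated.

C = [1/5, 1/2, 7/10, 7/10, 1]
j=0: u_0=11/150 ∈ [0, 1/5) → index 0
j=1: u_1=41/150 ∈ [1/5, 1/2) → index 1
j=2: u_2=71/150 ∈ [1/5, 1/2) → index 1
j=3: u_3=101/150 ∈ [1/2, 7/10) → index 2
j=4: u_4=131/150 ∈ [7/10, 1) → index 4

0 1 1 2 4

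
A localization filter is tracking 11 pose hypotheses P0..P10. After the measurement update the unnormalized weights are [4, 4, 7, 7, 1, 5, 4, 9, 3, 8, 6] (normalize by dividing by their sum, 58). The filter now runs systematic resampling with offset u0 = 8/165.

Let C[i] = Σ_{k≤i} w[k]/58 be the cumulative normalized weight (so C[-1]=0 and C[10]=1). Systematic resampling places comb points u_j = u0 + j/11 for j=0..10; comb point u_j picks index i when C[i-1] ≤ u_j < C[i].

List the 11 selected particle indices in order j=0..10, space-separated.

0 2 2 3 5 6 7 7 9 9 10

C = [2/29, 4/29, 15/58, 11/29, 23/58, 14/29, 16/29, 41/58, 22/29, 26/29, 1]
j=0: u_0=8/165 ∈ [0, 2/29) → index 0
j=1: u_1=23/165 ∈ [4/29, 15/58) → index 2
j=2: u_2=38/165 ∈ [4/29, 15/58) → index 2
j=3: u_3=53/165 ∈ [15/58, 11/29) → index 3
j=4: u_4=68/165 ∈ [23/58, 14/29) → index 5
j=5: u_5=83/165 ∈ [14/29, 16/29) → index 6
j=6: u_6=98/165 ∈ [16/29, 41/58) → index 7
j=7: u_7=113/165 ∈ [16/29, 41/58) → index 7
j=8: u_8=128/165 ∈ [22/29, 26/29) → index 9
j=9: u_9=13/15 ∈ [22/29, 26/29) → index 9
j=10: u_10=158/165 ∈ [26/29, 1) → index 10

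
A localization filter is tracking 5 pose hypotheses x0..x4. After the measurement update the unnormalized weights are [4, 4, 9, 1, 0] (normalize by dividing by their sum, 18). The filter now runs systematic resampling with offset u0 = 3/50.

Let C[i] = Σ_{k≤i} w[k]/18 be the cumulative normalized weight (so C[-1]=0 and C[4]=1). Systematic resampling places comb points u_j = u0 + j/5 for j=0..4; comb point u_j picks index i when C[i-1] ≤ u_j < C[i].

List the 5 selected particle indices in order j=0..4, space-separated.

0 1 2 2 2

C = [2/9, 4/9, 17/18, 1, 1]
j=0: u_0=3/50 ∈ [0, 2/9) → index 0
j=1: u_1=13/50 ∈ [2/9, 4/9) → index 1
j=2: u_2=23/50 ∈ [4/9, 17/18) → index 2
j=3: u_3=33/50 ∈ [4/9, 17/18) → index 2
j=4: u_4=43/50 ∈ [4/9, 17/18) → index 2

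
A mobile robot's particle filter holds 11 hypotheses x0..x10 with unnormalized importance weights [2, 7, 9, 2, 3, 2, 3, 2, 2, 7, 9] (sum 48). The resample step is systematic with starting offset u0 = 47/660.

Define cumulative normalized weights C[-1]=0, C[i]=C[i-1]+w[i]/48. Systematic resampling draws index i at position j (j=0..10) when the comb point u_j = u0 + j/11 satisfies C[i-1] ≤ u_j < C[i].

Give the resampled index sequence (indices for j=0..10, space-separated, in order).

1 1 2 2 4 6 7 9 9 10 10

C = [1/24, 3/16, 3/8, 5/12, 23/48, 25/48, 7/12, 5/8, 2/3, 13/16, 1]
j=0: u_0=47/660 ∈ [1/24, 3/16) → index 1
j=1: u_1=107/660 ∈ [1/24, 3/16) → index 1
j=2: u_2=167/660 ∈ [3/16, 3/8) → index 2
j=3: u_3=227/660 ∈ [3/16, 3/8) → index 2
j=4: u_4=287/660 ∈ [5/12, 23/48) → index 4
j=5: u_5=347/660 ∈ [25/48, 7/12) → index 6
j=6: u_6=37/60 ∈ [7/12, 5/8) → index 7
j=7: u_7=467/660 ∈ [2/3, 13/16) → index 9
j=8: u_8=527/660 ∈ [2/3, 13/16) → index 9
j=9: u_9=587/660 ∈ [13/16, 1) → index 10
j=10: u_10=647/660 ∈ [13/16, 1) → index 10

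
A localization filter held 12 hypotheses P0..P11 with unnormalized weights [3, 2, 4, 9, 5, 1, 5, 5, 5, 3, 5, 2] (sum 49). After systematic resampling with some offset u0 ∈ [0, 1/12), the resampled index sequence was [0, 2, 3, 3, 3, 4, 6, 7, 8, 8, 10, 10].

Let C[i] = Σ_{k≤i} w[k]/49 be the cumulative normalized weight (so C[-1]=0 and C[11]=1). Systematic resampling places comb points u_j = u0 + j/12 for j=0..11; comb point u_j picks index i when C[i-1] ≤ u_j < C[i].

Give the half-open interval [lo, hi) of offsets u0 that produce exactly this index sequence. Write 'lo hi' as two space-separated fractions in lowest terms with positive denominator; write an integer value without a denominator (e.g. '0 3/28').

4/147 5/147

C = [3/49, 5/49, 9/49, 18/49, 23/49, 24/49, 29/49, 34/49, 39/49, 6/7, 47/49, 1]
j=0 picked index 0: u0 ∈ [0, 3/49)
j=1 picked index 2: u0 ∈ [11/588, 59/588)
j=2 picked index 3: u0 ∈ [5/294, 59/294)
j=3 picked index 3: u0 ∈ [-13/196, 23/196)
j=4 picked index 3: u0 ∈ [-22/147, 5/147)
j=5 picked index 4: u0 ∈ [-29/588, 31/588)
j=6 picked index 6: u0 ∈ [-1/98, 9/98)
j=7 picked index 7: u0 ∈ [5/588, 65/588)
j=8 picked index 8: u0 ∈ [4/147, 19/147)
j=9 picked index 8: u0 ∈ [-11/196, 9/196)
j=10 picked index 10: u0 ∈ [1/42, 37/294)
j=11 picked index 10: u0 ∈ [-5/84, 25/588)
intersection: [4/147, 5/147)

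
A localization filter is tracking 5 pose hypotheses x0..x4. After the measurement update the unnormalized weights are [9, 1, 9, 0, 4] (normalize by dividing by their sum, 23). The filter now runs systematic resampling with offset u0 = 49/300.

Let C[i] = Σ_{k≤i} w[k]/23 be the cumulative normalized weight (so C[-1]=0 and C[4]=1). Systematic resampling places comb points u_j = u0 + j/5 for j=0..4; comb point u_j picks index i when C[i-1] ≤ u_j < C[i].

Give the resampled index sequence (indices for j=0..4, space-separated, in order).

0 0 2 2 4

C = [9/23, 10/23, 19/23, 19/23, 1]
j=0: u_0=49/300 ∈ [0, 9/23) → index 0
j=1: u_1=109/300 ∈ [0, 9/23) → index 0
j=2: u_2=169/300 ∈ [10/23, 19/23) → index 2
j=3: u_3=229/300 ∈ [10/23, 19/23) → index 2
j=4: u_4=289/300 ∈ [19/23, 1) → index 4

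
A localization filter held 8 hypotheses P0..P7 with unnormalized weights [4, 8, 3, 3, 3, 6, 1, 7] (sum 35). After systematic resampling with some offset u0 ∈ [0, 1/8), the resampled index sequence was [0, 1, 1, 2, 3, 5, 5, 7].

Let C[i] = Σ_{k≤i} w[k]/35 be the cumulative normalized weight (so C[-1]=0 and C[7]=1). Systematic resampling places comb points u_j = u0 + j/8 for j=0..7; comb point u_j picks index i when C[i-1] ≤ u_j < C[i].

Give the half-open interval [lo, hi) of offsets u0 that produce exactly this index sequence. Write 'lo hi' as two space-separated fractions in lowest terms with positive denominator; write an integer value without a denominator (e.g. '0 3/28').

0 1/70

C = [4/35, 12/35, 3/7, 18/35, 3/5, 27/35, 4/5, 1]
j=0 picked index 0: u0 ∈ [0, 4/35)
j=1 picked index 1: u0 ∈ [-3/280, 61/280)
j=2 picked index 1: u0 ∈ [-19/140, 13/140)
j=3 picked index 2: u0 ∈ [-9/280, 3/56)
j=4 picked index 3: u0 ∈ [-1/14, 1/70)
j=5 picked index 5: u0 ∈ [-1/40, 41/280)
j=6 picked index 5: u0 ∈ [-3/20, 3/140)
j=7 picked index 7: u0 ∈ [-3/40, 1/8)
intersection: [0, 1/70)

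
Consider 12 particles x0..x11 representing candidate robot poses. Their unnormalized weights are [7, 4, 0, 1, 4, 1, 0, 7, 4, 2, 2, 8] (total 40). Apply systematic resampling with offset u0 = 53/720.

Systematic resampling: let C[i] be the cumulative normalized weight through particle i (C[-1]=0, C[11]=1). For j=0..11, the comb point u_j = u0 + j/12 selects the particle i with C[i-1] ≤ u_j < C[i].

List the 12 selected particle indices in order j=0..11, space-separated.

0 0 1 4 5 7 7 8 9 11 11 11

C = [7/40, 11/40, 11/40, 3/10, 2/5, 17/40, 17/40, 3/5, 7/10, 3/4, 4/5, 1]
j=0: u_0=53/720 ∈ [0, 7/40) → index 0
j=1: u_1=113/720 ∈ [0, 7/40) → index 0
j=2: u_2=173/720 ∈ [7/40, 11/40) → index 1
j=3: u_3=233/720 ∈ [3/10, 2/5) → index 4
j=4: u_4=293/720 ∈ [2/5, 17/40) → index 5
j=5: u_5=353/720 ∈ [17/40, 3/5) → index 7
j=6: u_6=413/720 ∈ [17/40, 3/5) → index 7
j=7: u_7=473/720 ∈ [3/5, 7/10) → index 8
j=8: u_8=533/720 ∈ [7/10, 3/4) → index 9
j=9: u_9=593/720 ∈ [4/5, 1) → index 11
j=10: u_10=653/720 ∈ [4/5, 1) → index 11
j=11: u_11=713/720 ∈ [4/5, 1) → index 11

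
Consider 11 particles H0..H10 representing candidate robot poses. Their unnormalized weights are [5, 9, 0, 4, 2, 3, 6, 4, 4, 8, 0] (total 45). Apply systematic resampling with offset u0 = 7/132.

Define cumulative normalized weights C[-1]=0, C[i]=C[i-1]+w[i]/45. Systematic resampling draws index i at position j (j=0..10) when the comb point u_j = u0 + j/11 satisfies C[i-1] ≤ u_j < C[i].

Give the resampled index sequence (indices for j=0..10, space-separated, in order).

0 1 1 3 4 5 6 7 8 9 9

C = [1/9, 14/45, 14/45, 2/5, 4/9, 23/45, 29/45, 11/15, 37/45, 1, 1]
j=0: u_0=7/132 ∈ [0, 1/9) → index 0
j=1: u_1=19/132 ∈ [1/9, 14/45) → index 1
j=2: u_2=31/132 ∈ [1/9, 14/45) → index 1
j=3: u_3=43/132 ∈ [14/45, 2/5) → index 3
j=4: u_4=5/12 ∈ [2/5, 4/9) → index 4
j=5: u_5=67/132 ∈ [4/9, 23/45) → index 5
j=6: u_6=79/132 ∈ [23/45, 29/45) → index 6
j=7: u_7=91/132 ∈ [29/45, 11/15) → index 7
j=8: u_8=103/132 ∈ [11/15, 37/45) → index 8
j=9: u_9=115/132 ∈ [37/45, 1) → index 9
j=10: u_10=127/132 ∈ [37/45, 1) → index 9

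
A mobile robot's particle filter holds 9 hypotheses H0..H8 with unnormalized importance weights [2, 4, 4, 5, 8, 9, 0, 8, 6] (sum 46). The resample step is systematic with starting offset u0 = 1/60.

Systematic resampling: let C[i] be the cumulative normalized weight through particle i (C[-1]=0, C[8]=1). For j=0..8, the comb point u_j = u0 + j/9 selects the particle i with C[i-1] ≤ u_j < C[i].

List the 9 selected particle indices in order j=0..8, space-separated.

C = [1/23, 3/23, 5/23, 15/46, 1/2, 16/23, 16/23, 20/23, 1]
j=0: u_0=1/60 ∈ [0, 1/23) → index 0
j=1: u_1=23/180 ∈ [1/23, 3/23) → index 1
j=2: u_2=43/180 ∈ [5/23, 15/46) → index 3
j=3: u_3=7/20 ∈ [15/46, 1/2) → index 4
j=4: u_4=83/180 ∈ [15/46, 1/2) → index 4
j=5: u_5=103/180 ∈ [1/2, 16/23) → index 5
j=6: u_6=41/60 ∈ [1/2, 16/23) → index 5
j=7: u_7=143/180 ∈ [16/23, 20/23) → index 7
j=8: u_8=163/180 ∈ [20/23, 1) → index 8

0 1 3 4 4 5 5 7 8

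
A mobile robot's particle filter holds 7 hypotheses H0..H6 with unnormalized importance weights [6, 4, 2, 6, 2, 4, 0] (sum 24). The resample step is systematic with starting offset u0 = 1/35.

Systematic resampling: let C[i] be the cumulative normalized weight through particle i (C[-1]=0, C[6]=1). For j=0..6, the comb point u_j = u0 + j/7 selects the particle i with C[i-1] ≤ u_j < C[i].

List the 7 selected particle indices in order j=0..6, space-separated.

0 0 1 2 3 3 5

C = [1/4, 5/12, 1/2, 3/4, 5/6, 1, 1]
j=0: u_0=1/35 ∈ [0, 1/4) → index 0
j=1: u_1=6/35 ∈ [0, 1/4) → index 0
j=2: u_2=11/35 ∈ [1/4, 5/12) → index 1
j=3: u_3=16/35 ∈ [5/12, 1/2) → index 2
j=4: u_4=3/5 ∈ [1/2, 3/4) → index 3
j=5: u_5=26/35 ∈ [1/2, 3/4) → index 3
j=6: u_6=31/35 ∈ [5/6, 1) → index 5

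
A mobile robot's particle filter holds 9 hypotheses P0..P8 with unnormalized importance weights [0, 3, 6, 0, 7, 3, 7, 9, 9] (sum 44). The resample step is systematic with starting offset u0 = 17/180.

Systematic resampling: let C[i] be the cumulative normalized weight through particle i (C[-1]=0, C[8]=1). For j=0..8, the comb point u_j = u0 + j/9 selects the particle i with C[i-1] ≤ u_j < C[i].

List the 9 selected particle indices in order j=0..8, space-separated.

C = [0, 3/44, 9/44, 9/44, 4/11, 19/44, 13/22, 35/44, 1]
j=0: u_0=17/180 ∈ [3/44, 9/44) → index 2
j=1: u_1=37/180 ∈ [9/44, 4/11) → index 4
j=2: u_2=19/60 ∈ [9/44, 4/11) → index 4
j=3: u_3=77/180 ∈ [4/11, 19/44) → index 5
j=4: u_4=97/180 ∈ [19/44, 13/22) → index 6
j=5: u_5=13/20 ∈ [13/22, 35/44) → index 7
j=6: u_6=137/180 ∈ [13/22, 35/44) → index 7
j=7: u_7=157/180 ∈ [35/44, 1) → index 8
j=8: u_8=59/60 ∈ [35/44, 1) → index 8

2 4 4 5 6 7 7 8 8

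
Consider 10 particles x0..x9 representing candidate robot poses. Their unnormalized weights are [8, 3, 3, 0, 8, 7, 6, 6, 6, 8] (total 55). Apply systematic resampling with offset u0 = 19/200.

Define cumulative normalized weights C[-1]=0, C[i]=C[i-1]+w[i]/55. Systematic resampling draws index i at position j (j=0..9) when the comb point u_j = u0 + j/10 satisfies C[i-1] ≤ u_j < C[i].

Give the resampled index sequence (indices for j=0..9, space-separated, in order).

C = [8/55, 1/5, 14/55, 14/55, 2/5, 29/55, 7/11, 41/55, 47/55, 1]
j=0: u_0=19/200 ∈ [0, 8/55) → index 0
j=1: u_1=39/200 ∈ [8/55, 1/5) → index 1
j=2: u_2=59/200 ∈ [14/55, 2/5) → index 4
j=3: u_3=79/200 ∈ [14/55, 2/5) → index 4
j=4: u_4=99/200 ∈ [2/5, 29/55) → index 5
j=5: u_5=119/200 ∈ [29/55, 7/11) → index 6
j=6: u_6=139/200 ∈ [7/11, 41/55) → index 7
j=7: u_7=159/200 ∈ [41/55, 47/55) → index 8
j=8: u_8=179/200 ∈ [47/55, 1) → index 9
j=9: u_9=199/200 ∈ [47/55, 1) → index 9

0 1 4 4 5 6 7 8 9 9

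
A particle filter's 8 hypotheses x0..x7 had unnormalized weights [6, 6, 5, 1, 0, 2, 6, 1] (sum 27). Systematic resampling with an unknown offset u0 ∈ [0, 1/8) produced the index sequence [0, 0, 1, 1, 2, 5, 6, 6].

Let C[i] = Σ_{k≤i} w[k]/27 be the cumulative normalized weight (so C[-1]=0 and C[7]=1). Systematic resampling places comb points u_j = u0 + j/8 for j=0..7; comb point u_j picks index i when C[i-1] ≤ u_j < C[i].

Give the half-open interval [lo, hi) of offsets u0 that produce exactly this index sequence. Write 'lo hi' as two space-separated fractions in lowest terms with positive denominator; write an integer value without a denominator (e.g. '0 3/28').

C = [2/9, 4/9, 17/27, 2/3, 2/3, 20/27, 26/27, 1]
j=0 picked index 0: u0 ∈ [0, 2/9)
j=1 picked index 0: u0 ∈ [-1/8, 7/72)
j=2 picked index 1: u0 ∈ [-1/36, 7/36)
j=3 picked index 1: u0 ∈ [-11/72, 5/72)
j=4 picked index 2: u0 ∈ [-1/18, 7/54)
j=5 picked index 5: u0 ∈ [1/24, 25/216)
j=6 picked index 6: u0 ∈ [-1/108, 23/108)
j=7 picked index 6: u0 ∈ [-29/216, 19/216)
intersection: [1/24, 5/72)

1/24 5/72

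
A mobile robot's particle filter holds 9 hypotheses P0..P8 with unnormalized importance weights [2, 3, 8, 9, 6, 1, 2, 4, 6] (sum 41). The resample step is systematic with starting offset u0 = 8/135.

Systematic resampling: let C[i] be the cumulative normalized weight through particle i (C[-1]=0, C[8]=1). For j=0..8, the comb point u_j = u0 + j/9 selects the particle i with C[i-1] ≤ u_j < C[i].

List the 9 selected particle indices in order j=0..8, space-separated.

1 2 2 3 3 4 6 7 8

C = [2/41, 5/41, 13/41, 22/41, 28/41, 29/41, 31/41, 35/41, 1]
j=0: u_0=8/135 ∈ [2/41, 5/41) → index 1
j=1: u_1=23/135 ∈ [5/41, 13/41) → index 2
j=2: u_2=38/135 ∈ [5/41, 13/41) → index 2
j=3: u_3=53/135 ∈ [13/41, 22/41) → index 3
j=4: u_4=68/135 ∈ [13/41, 22/41) → index 3
j=5: u_5=83/135 ∈ [22/41, 28/41) → index 4
j=6: u_6=98/135 ∈ [29/41, 31/41) → index 6
j=7: u_7=113/135 ∈ [31/41, 35/41) → index 7
j=8: u_8=128/135 ∈ [35/41, 1) → index 8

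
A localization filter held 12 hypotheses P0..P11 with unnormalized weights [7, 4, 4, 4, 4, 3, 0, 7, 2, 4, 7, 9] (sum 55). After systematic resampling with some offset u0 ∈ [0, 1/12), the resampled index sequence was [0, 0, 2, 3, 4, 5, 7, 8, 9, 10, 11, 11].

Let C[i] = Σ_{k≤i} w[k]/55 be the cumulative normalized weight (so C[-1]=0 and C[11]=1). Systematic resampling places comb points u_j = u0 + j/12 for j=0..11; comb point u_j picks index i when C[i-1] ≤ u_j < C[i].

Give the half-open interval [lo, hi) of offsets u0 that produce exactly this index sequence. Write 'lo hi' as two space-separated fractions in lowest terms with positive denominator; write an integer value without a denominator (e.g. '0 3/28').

1/30 7/165

C = [7/55, 1/5, 3/11, 19/55, 23/55, 26/55, 26/55, 3/5, 7/11, 39/55, 46/55, 1]
j=0 picked index 0: u0 ∈ [0, 7/55)
j=1 picked index 0: u0 ∈ [-1/12, 29/660)
j=2 picked index 2: u0 ∈ [1/30, 7/66)
j=3 picked index 3: u0 ∈ [1/44, 21/220)
j=4 picked index 4: u0 ∈ [2/165, 14/165)
j=5 picked index 5: u0 ∈ [1/660, 37/660)
j=6 picked index 7: u0 ∈ [-3/110, 1/10)
j=7 picked index 8: u0 ∈ [1/60, 7/132)
j=8 picked index 9: u0 ∈ [-1/33, 7/165)
j=9 picked index 10: u0 ∈ [-9/220, 19/220)
j=10 picked index 11: u0 ∈ [1/330, 1/6)
j=11 picked index 11: u0 ∈ [-53/660, 1/12)
intersection: [1/30, 7/165)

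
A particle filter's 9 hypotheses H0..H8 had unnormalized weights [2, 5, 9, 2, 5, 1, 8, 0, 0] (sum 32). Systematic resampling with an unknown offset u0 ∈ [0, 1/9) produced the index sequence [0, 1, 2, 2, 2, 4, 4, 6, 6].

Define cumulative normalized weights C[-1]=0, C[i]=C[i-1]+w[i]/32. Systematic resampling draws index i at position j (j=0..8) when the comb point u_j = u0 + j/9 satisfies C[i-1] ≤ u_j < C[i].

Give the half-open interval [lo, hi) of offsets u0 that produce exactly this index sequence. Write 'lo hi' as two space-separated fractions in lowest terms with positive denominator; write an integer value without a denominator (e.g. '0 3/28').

C = [1/16, 7/32, 1/2, 9/16, 23/32, 3/4, 1, 1, 1]
j=0 picked index 0: u0 ∈ [0, 1/16)
j=1 picked index 1: u0 ∈ [-7/144, 31/288)
j=2 picked index 2: u0 ∈ [-1/288, 5/18)
j=3 picked index 2: u0 ∈ [-11/96, 1/6)
j=4 picked index 2: u0 ∈ [-65/288, 1/18)
j=5 picked index 4: u0 ∈ [1/144, 47/288)
j=6 picked index 4: u0 ∈ [-5/48, 5/96)
j=7 picked index 6: u0 ∈ [-1/36, 2/9)
j=8 picked index 6: u0 ∈ [-5/36, 1/9)
intersection: [1/144, 5/96)

1/144 5/96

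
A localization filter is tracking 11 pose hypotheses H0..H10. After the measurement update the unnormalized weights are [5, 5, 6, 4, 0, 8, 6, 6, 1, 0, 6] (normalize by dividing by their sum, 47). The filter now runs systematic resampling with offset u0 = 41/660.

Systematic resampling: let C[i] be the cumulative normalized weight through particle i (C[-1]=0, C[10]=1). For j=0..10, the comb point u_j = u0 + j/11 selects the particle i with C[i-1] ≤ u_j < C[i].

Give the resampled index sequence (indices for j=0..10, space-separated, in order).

0 1 2 2 5 5 6 6 7 10 10

C = [5/47, 10/47, 16/47, 20/47, 20/47, 28/47, 34/47, 40/47, 41/47, 41/47, 1]
j=0: u_0=41/660 ∈ [0, 5/47) → index 0
j=1: u_1=101/660 ∈ [5/47, 10/47) → index 1
j=2: u_2=161/660 ∈ [10/47, 16/47) → index 2
j=3: u_3=221/660 ∈ [10/47, 16/47) → index 2
j=4: u_4=281/660 ∈ [20/47, 28/47) → index 5
j=5: u_5=31/60 ∈ [20/47, 28/47) → index 5
j=6: u_6=401/660 ∈ [28/47, 34/47) → index 6
j=7: u_7=461/660 ∈ [28/47, 34/47) → index 6
j=8: u_8=521/660 ∈ [34/47, 40/47) → index 7
j=9: u_9=581/660 ∈ [41/47, 1) → index 10
j=10: u_10=641/660 ∈ [41/47, 1) → index 10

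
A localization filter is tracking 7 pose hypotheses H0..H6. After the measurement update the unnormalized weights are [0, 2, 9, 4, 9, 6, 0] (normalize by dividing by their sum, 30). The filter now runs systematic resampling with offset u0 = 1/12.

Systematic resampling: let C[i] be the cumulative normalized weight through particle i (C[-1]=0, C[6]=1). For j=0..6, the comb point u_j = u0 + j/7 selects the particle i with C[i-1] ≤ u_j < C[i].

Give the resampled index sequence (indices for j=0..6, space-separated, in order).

2 2 3 4 4 4 5

C = [0, 1/15, 11/30, 1/2, 4/5, 1, 1]
j=0: u_0=1/12 ∈ [1/15, 11/30) → index 2
j=1: u_1=19/84 ∈ [1/15, 11/30) → index 2
j=2: u_2=31/84 ∈ [11/30, 1/2) → index 3
j=3: u_3=43/84 ∈ [1/2, 4/5) → index 4
j=4: u_4=55/84 ∈ [1/2, 4/5) → index 4
j=5: u_5=67/84 ∈ [1/2, 4/5) → index 4
j=6: u_6=79/84 ∈ [4/5, 1) → index 5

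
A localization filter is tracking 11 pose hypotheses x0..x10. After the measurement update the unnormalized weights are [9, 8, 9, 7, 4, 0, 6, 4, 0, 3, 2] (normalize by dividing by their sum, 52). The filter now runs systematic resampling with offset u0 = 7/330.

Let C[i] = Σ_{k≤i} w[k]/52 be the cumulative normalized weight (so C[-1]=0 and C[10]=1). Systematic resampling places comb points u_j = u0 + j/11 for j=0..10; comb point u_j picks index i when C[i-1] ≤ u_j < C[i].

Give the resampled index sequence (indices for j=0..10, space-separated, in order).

0 0 1 1 2 2 3 4 6 7 9

C = [9/52, 17/52, 1/2, 33/52, 37/52, 37/52, 43/52, 47/52, 47/52, 25/26, 1]
j=0: u_0=7/330 ∈ [0, 9/52) → index 0
j=1: u_1=37/330 ∈ [0, 9/52) → index 0
j=2: u_2=67/330 ∈ [9/52, 17/52) → index 1
j=3: u_3=97/330 ∈ [9/52, 17/52) → index 1
j=4: u_4=127/330 ∈ [17/52, 1/2) → index 2
j=5: u_5=157/330 ∈ [17/52, 1/2) → index 2
j=6: u_6=17/30 ∈ [1/2, 33/52) → index 3
j=7: u_7=217/330 ∈ [33/52, 37/52) → index 4
j=8: u_8=247/330 ∈ [37/52, 43/52) → index 6
j=9: u_9=277/330 ∈ [43/52, 47/52) → index 7
j=10: u_10=307/330 ∈ [47/52, 25/26) → index 9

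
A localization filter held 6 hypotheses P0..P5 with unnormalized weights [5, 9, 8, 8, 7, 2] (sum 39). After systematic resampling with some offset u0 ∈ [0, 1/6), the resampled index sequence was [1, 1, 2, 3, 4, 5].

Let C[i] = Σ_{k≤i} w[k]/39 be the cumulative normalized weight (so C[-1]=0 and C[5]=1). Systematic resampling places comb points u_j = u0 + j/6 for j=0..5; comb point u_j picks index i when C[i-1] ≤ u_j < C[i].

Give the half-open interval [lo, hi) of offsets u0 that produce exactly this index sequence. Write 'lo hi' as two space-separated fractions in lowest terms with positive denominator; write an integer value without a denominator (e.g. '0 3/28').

5/39 1/6

C = [5/39, 14/39, 22/39, 10/13, 37/39, 1]
j=0 picked index 1: u0 ∈ [5/39, 14/39)
j=1 picked index 1: u0 ∈ [-1/26, 5/26)
j=2 picked index 2: u0 ∈ [1/39, 3/13)
j=3 picked index 3: u0 ∈ [5/78, 7/26)
j=4 picked index 4: u0 ∈ [4/39, 11/39)
j=5 picked index 5: u0 ∈ [3/26, 1/6)
intersection: [5/39, 1/6)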